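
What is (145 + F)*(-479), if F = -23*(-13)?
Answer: -212676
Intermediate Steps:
F = 299
(145 + F)*(-479) = (145 + 299)*(-479) = 444*(-479) = -212676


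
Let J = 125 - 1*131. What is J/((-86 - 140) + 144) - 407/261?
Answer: -15904/10701 ≈ -1.4862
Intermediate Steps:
J = -6 (J = 125 - 131 = -6)
J/((-86 - 140) + 144) - 407/261 = -6/((-86 - 140) + 144) - 407/261 = -6/(-226 + 144) - 407*1/261 = -6/(-82) - 407/261 = -6*(-1/82) - 407/261 = 3/41 - 407/261 = -15904/10701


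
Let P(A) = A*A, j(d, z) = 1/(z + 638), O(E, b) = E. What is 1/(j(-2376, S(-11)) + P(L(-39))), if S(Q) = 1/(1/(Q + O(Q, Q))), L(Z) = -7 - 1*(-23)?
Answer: 616/157697 ≈ 0.0039062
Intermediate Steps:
L(Z) = 16 (L(Z) = -7 + 23 = 16)
S(Q) = 2*Q (S(Q) = 1/(1/(Q + Q)) = 1/(1/(2*Q)) = 2*Q)
j(d, z) = 1/(638 + z)
P(A) = A²
1/(j(-2376, S(-11)) + P(L(-39))) = 1/(1/(638 + 2*(-11)) + 16²) = 1/(1/(638 - 22) + 256) = 1/(1/616 + 256) = 1/(157697/616) = 616/157697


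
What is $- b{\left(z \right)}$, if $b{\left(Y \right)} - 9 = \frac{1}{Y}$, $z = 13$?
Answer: $- \frac{118}{13} \approx -9.0769$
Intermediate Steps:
$b{\left(Y \right)} = 9 + \frac{1}{Y}$
$- b{\left(z \right)} = - (9 + \frac{1}{13}) = \left(-1\right) \frac{118}{13} = - \frac{118}{13}$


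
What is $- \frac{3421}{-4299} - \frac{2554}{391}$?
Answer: $- \frac{9642035}{1680909} \approx -5.7362$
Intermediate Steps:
$- \frac{3421}{-4299} - \frac{2554}{391} = \left(-3421\right) \left(- \frac{1}{4299}\right) - \frac{2554}{391} = \frac{3421}{4299} - \frac{2554}{391} = - \frac{9642035}{1680909}$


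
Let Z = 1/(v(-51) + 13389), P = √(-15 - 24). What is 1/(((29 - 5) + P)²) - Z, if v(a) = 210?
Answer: 2*(-2177*I - 8*√39)/(13599*(-179*I + 16*√39)) ≈ 0.0013463 - 0.00079254*I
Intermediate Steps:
P = I*√39 (P = √(-39) = I*√39 ≈ 6.245*I)
Z = 1/13599 (Z = 1/(210 + 13389) = 1/13599 ≈ 7.3535e-5)
1/(((29 - 5) + P)²) - Z = 1/(((29 - 5) + I*√39)²) - 1*1/13599 = 1/((24 + I*√39)²) - 1/13599 = (24 + I*√39)⁻² - 1/13599 = -1/13599 + (24 + I*√39)⁻²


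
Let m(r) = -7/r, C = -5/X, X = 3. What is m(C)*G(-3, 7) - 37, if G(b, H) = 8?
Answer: -17/5 ≈ -3.4000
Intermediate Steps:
C = -5/3 ≈ -1.6667
m(C)*G(-3, 7) - 37 = -7/(-5/3)*8 - 37 = -7*(-3/5)*8 - 37 = (21/5)*8 - 37 = 168/5 - 37 = -17/5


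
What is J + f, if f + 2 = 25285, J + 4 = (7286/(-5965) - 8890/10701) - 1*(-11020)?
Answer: 2316887351699/63831465 ≈ 36297.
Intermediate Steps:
J = 703036422104/63831465 (J = -4 + ((7286/(-5965) - 8890/10701) - 1*(-11020)) = -4 + ((7286*(-1/5965) - 8890*1/10701) + 11020) = -4 + ((-7286/5965 - 8890/10701) + 11020) = -4 + (-130996336/63831465 + 11020) = -4 + 703291747964/63831465 = 703036422104/63831465 ≈ 11014.)
f = 25283 (f = -2 + 25285 = 25283)
J + f = 703036422104/63831465 + 25283 = 2316887351699/63831465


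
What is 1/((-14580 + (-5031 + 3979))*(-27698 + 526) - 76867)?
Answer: 1/424675837 ≈ 2.3547e-9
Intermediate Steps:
1/((-14580 + (-5031 + 3979))*(-27698 + 526) - 76867) = 1/((-14580 - 1052)*(-27172) - 76867) = 1/(-15632*(-27172) - 76867) = 1/(424752704 - 76867) = 1/424675837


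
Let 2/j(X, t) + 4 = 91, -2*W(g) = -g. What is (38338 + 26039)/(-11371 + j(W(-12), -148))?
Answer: -5600799/989275 ≈ -5.6615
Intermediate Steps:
W(g) = g/2 (W(g) = -(-1)*g/2 = g/2)
j(X, t) = 2/87 (j(X, t) = 2/(-4 + 91) = 2/87)
(38338 + 26039)/(-11371 + j(W(-12), -148)) = (38338 + 26039)/(-11371 + 2/87) = 64377/(-989275/87) = 64377*(-87/989275) = -5600799/989275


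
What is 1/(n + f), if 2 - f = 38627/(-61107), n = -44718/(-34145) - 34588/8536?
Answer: -4452587831010/490872281891 ≈ -9.0708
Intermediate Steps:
n = -199823603/72865430 (n = -44718*(-1/34145) - 34588*1/8536 = 44718/34145 - 8647/2134 = -199823603/72865430 ≈ -2.7424)
f = 160841/61107 (f = 2 - 38627/(-61107) = 2 - 38627*(-1)/61107 = 2 - 1*(-38627/61107) = 2 + 38627/61107 = 160841/61107 ≈ 2.6321)
1/(n + f) = 1/(-199823603/72865430 + 160841/61107) = 1/(-490872281891/4452587831010) = -4452587831010/490872281891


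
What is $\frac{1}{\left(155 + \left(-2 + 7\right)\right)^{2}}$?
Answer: $\frac{1}{25600} \approx 3.9063 \cdot 10^{-5}$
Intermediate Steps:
$\frac{1}{\left(155 + \left(-2 + 7\right)\right)^{2}} = \frac{1}{\left(155 + 5\right)^{2}} = \frac{1}{160^{2}} = \frac{1}{25600}$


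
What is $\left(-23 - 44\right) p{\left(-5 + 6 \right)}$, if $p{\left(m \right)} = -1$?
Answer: $67$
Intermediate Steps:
$\left(-23 - 44\right) p{\left(-5 + 6 \right)} = \left(-23 - 44\right) \left(-1\right) = \left(-67\right) \left(-1\right) = 67$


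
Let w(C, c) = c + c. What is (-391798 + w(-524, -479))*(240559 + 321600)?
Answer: -220791320204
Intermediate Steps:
w(C, c) = 2*c
(-391798 + w(-524, -479))*(240559 + 321600) = (-391798 + 2*(-479))*(240559 + 321600) = (-391798 - 958)*562159 = -392756*562159 = -220791320204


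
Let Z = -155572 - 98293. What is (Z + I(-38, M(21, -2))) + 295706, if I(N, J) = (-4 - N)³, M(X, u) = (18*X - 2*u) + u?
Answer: 81145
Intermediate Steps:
M(X, u) = -u + 18*X (M(X, u) = (-2*u + 18*X) + u = -u + 18*X)
Z = -253865
(Z + I(-38, M(21, -2))) + 295706 = (-253865 - (4 - 38)³) + 295706 = (-253865 - 1*(-34)³) + 295706 = (-253865 - 1*(-39304)) + 295706 = (-253865 + 39304) + 295706 = -214561 + 295706 = 81145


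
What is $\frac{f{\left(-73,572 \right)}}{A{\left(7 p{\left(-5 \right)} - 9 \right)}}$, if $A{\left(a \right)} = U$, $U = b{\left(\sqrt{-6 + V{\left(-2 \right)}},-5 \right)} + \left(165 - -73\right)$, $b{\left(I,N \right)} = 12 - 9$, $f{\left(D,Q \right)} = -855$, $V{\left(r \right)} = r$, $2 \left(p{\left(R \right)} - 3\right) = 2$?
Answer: $- \frac{855}{241} \approx -3.5477$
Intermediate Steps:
$p{\left(R \right)} = 4$ ($p{\left(R \right)} = 3 + \frac{1}{2} \cdot 2 = 3 + 1 = 4$)
$b{\left(I,N \right)} = 3$
$U = 241$ ($U = 3 + \left(165 - -73\right) = 3 + \left(165 + 73\right) = 3 + 238 = 241$)
$A{\left(a \right)} = 241$
$\frac{f{\left(-73,572 \right)}}{A{\left(7 p{\left(-5 \right)} - 9 \right)}} = - \frac{855}{241}$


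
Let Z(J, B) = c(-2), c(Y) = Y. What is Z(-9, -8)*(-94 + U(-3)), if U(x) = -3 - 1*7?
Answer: 208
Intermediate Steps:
Z(J, B) = -2
U(x) = -10 (U(x) = -3 - 7 = -10)
Z(-9, -8)*(-94 + U(-3)) = -2*(-94 - 10) = -2*(-104) = 208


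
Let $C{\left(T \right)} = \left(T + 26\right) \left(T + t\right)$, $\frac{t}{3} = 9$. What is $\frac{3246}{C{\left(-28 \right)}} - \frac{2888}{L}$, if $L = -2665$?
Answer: $\frac{4328183}{2665} \approx 1624.1$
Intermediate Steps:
$t = 27$ ($t = 3 \cdot 9 = 27$)
$C{\left(T \right)} = \left(26 + T\right) \left(27 + T\right)$ ($C{\left(T \right)} = \left(T + 26\right) \left(T + 27\right) = \left(26 + T\right) \left(27 + T\right)$)
$\frac{3246}{C{\left(-28 \right)}} - \frac{2888}{L} = \frac{3246}{702 + \left(-28\right)^{2} + 53 \left(-28\right)} - \frac{2888}{-2665} = \frac{3246}{702 + 784 - 1484} - - \frac{2888}{2665} = \frac{3246}{2} + \frac{2888}{2665} = 3246 \cdot \frac{1}{2} + \frac{2888}{2665} = 1623 + \frac{2888}{2665} = \frac{4328183}{2665}$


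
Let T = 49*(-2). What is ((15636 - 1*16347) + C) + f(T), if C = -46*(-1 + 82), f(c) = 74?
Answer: -4363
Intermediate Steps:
T = -98
C = -3726 (C = -46*81 = -3726)
((15636 - 1*16347) + C) + f(T) = ((15636 - 1*16347) - 3726) + 74 = ((15636 - 16347) - 3726) + 74 = (-711 - 3726) + 74 = -4437 + 74 = -4363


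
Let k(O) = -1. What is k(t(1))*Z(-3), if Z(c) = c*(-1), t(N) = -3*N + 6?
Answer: -3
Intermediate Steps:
t(N) = 6 - 3*N
Z(c) = -c
k(t(1))*Z(-3) = -(-1)*(-3) = -1*3 = -3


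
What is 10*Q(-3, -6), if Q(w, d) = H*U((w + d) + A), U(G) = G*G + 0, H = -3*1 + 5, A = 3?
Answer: 720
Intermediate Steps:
H = 2 (H = -3 + 5 = 2)
U(G) = G² (U(G) = G² + 0 = G²)
Q(w, d) = 2*(3 + d + w)² (Q(w, d) = 2*((w + d) + 3)² = 2*((d + w) + 3)² = 2*(3 + d + w)²)
10*Q(-3, -6) = 10*(2*(3 - 6 - 3)²) = 10*(2*(-6)²) = 10*(2*36) = 10*72 = 720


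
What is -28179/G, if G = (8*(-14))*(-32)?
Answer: -28179/3584 ≈ -7.8624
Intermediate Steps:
G = 3584 (G = -112*(-32) = 3584)
-28179/G = -28179/3584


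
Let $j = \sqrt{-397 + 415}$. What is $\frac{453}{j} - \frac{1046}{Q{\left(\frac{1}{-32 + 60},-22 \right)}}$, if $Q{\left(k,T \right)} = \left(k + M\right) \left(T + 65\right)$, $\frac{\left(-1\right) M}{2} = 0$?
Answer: $- \frac{29288}{43} + \frac{151 \sqrt{2}}{2} \approx -574.34$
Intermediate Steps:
$M = 0$ ($M = \left(-2\right) 0 = 0$)
$Q{\left(k,T \right)} = k \left(65 + T\right)$ ($Q{\left(k,T \right)} = \left(k + 0\right) \left(T + 65\right) = k \left(65 + T\right)$)
$j = 3 \sqrt{2}$ ($j = \sqrt{18} = 3 \sqrt{2} \approx 4.2426$)
$\frac{453}{j} - \frac{1046}{Q{\left(\frac{1}{-32 + 60},-22 \right)}} = \frac{453}{3 \sqrt{2}} - \frac{1046}{\frac{1}{-32 + 60} \left(65 - 22\right)} = 453 \frac{\sqrt{2}}{6} - \frac{1046}{\frac{1}{28} \cdot 43} = \frac{151 \sqrt{2}}{2} - \frac{1046}{\frac{1}{28} \cdot 43} = \frac{151 \sqrt{2}}{2} - \frac{1046}{\frac{43}{28}} = \frac{151 \sqrt{2}}{2} - \frac{29288}{43} = - \frac{29288}{43} + \frac{151 \sqrt{2}}{2}$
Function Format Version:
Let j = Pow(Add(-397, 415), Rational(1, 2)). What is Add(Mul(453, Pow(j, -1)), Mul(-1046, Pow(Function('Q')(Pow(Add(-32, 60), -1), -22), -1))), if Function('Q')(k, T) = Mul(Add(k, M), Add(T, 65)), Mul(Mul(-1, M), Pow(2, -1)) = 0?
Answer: Add(Rational(-29288, 43), Mul(Rational(151, 2), Pow(2, Rational(1, 2)))) ≈ -574.34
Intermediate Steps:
M = 0 (M = Mul(-2, 0) = 0)
Function('Q')(k, T) = Mul(k, Add(65, T)) (Function('Q')(k, T) = Mul(Add(k, 0), Add(T, 65)) = Mul(k, Add(65, T)))
j = Mul(3, Pow(2, Rational(1, 2))) (j = Pow(18, Rational(1, 2)) = Mul(3, Pow(2, Rational(1, 2))) ≈ 4.2426)
Add(Mul(453, Pow(j, -1)), Mul(-1046, Pow(Function('Q')(Pow(Add(-32, 60), -1), -22), -1))) = Add(Mul(453, Pow(Mul(3, Pow(2, Rational(1, 2))), -1)), Mul(-1046, Pow(Mul(Pow(Add(-32, 60), -1), Add(65, -22)), -1))) = Add(Mul(453, Mul(Rational(1, 6), Pow(2, Rational(1, 2)))), Mul(-1046, Pow(Mul(Pow(28, -1), 43), -1))) = Add(Mul(Rational(151, 2), Pow(2, Rational(1, 2))), Mul(-1046, Pow(Mul(Rational(1, 28), 43), -1))) = Add(Mul(Rational(151, 2), Pow(2, Rational(1, 2))), Mul(-1046, Pow(Rational(43, 28), -1))) = Add(Mul(Rational(151, 2), Pow(2, Rational(1, 2))), Mul(-1046, Rational(28, 43))) = Add(Mul(Rational(151, 2), Pow(2, Rational(1, 2))), Rational(-29288, 43)) = Add(Rational(-29288, 43), Mul(Rational(151, 2), Pow(2, Rational(1, 2))))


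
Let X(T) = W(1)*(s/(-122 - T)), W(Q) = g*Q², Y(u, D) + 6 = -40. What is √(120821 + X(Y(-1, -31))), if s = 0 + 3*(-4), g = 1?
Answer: √43616438/19 ≈ 347.59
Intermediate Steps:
Y(u, D) = -46 (Y(u, D) = -6 - 40 = -46)
s = -12 (s = 0 - 12 = -12)
W(Q) = Q² (W(Q) = 1*Q² = Q²)
X(T) = -12/(-122 - T) (X(T) = 1²*(-12/(-122 - T)) = 1*(-12/(-122 - T)) = -12/(-122 - T))
√(120821 + X(Y(-1, -31))) = √(120821 + 12/(122 - 46)) = √(120821 + 12/76) = √(120821 + 12*(1/76)) = √(120821 + 3/19) = √(2295602/19) = √43616438/19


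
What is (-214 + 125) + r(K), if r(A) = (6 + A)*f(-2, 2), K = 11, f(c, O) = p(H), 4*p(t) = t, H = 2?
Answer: -161/2 ≈ -80.500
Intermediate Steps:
p(t) = t/4
f(c, O) = ½ (f(c, O) = (¼)*2 = ½)
r(A) = 3 + A/2 (r(A) = (6 + A)*(½) = 3 + A/2)
(-214 + 125) + r(K) = (-214 + 125) + (3 + (½)*11) = -89 + (3 + 11/2) = -89 + 17/2 = -161/2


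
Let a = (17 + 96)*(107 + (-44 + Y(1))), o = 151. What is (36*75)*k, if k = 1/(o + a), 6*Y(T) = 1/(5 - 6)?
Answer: 16200/43507 ≈ 0.37235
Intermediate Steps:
Y(T) = -1/6 (Y(T) = 1/(6*(5 - 6)) = (1/6)/(-1) = (1/6)*(-1) = -1/6)
a = 42601/6 (a = (17 + 96)*(107 + (-44 - 1/6)) = 113*(107 - 265/6) = 113*(377/6) = 42601/6 ≈ 7100.2)
k = 6/43507 (k = 1/(151 + 42601/6) = 1/(43507/6) = 6/43507 ≈ 0.00013791)
(36*75)*k = (36*75)*(6/43507) = 2700*(6/43507) = 16200/43507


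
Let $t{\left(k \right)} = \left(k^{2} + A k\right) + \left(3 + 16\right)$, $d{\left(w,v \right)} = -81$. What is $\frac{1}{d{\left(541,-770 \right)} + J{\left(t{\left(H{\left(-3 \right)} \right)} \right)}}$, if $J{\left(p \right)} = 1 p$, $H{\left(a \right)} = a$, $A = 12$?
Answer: $- \frac{1}{89} \approx -0.011236$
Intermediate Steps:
$t{\left(k \right)} = 19 + k^{2} + 12 k$ ($t{\left(k \right)} = \left(k^{2} + 12 k\right) + \left(3 + 16\right) = \left(k^{2} + 12 k\right) + 19 = 19 + k^{2} + 12 k$)
$J{\left(p \right)} = p$
$\frac{1}{d{\left(541,-770 \right)} + J{\left(t{\left(H{\left(-3 \right)} \right)} \right)}} = \frac{1}{-81 + \left(19 + \left(-3\right)^{2} + 12 \left(-3\right)\right)} = \frac{1}{-81 + \left(19 + 9 - 36\right)} = \frac{1}{-81 - 8} = \frac{1}{-89} = - \frac{1}{89}$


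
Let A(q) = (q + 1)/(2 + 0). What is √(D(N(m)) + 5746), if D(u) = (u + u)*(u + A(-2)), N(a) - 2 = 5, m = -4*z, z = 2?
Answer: √5837 ≈ 76.400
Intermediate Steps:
m = -8 (m = -4*2 = -8)
A(q) = ½ + q/2 (A(q) = (1 + q)/2 = (1 + q)*(½) = ½ + q/2)
N(a) = 7 (N(a) = 2 + 5 = 7)
D(u) = 2*u*(-½ + u) (D(u) = (u + u)*(u + (½ + (½)*(-2))) = (2*u)*(u + (½ - 1)) = (2*u)*(u - ½) = (2*u)*(-½ + u) = 2*u*(-½ + u))
√(D(N(m)) + 5746) = √(7*(-1 + 2*7) + 5746) = √(7*(-1 + 14) + 5746) = √(7*13 + 5746) = √(91 + 5746) = √5837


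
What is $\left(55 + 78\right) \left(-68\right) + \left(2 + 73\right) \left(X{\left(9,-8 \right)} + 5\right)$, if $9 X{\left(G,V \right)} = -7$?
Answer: $- \frac{26182}{3} \approx -8727.3$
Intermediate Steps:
$X{\left(G,V \right)} = - \frac{7}{9}$ ($X{\left(G,V \right)} = \frac{1}{9} \left(-7\right) = - \frac{7}{9}$)
$\left(55 + 78\right) \left(-68\right) + \left(2 + 73\right) \left(X{\left(9,-8 \right)} + 5\right) = \left(55 + 78\right) \left(-68\right) + \left(2 + 73\right) \left(- \frac{7}{9} + 5\right) = 133 \left(-68\right) + 75 \cdot \frac{38}{9} = -9044 + \frac{950}{3} = - \frac{26182}{3}$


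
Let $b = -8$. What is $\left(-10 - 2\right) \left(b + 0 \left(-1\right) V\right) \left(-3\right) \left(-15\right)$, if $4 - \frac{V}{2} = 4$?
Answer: $4320$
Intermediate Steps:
$V = 0$ ($V = 8 - 8 = 0$)
$\left(-10 - 2\right) \left(b + 0 \left(-1\right) V\right) \left(-3\right) \left(-15\right) = \left(-10 - 2\right) \left(-8 + 0 \left(-1\right) 0\right) \left(-3\right) \left(-15\right) = - 12 \left(-8 + 0 \cdot 0\right) \left(-3\right) \left(-15\right) = - 12 \left(-8 + 0\right) \left(-3\right) \left(-15\right) = \left(-12\right) \left(-8\right) \left(-3\right) \left(-15\right) = 96 \left(-3\right) \left(-15\right) = \left(-288\right) \left(-15\right) = 4320$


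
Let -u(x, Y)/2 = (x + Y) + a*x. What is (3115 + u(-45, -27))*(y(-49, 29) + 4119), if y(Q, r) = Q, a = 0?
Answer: 13264130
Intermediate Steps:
u(x, Y) = -2*Y - 2*x (u(x, Y) = -2*((x + Y) + 0*x) = -2*((Y + x) + 0) = -2*(Y + x) = -2*Y - 2*x)
(3115 + u(-45, -27))*(y(-49, 29) + 4119) = (3115 + (-2*(-27) - 2*(-45)))*(-49 + 4119) = (3115 + (54 + 90))*4070 = (3115 + 144)*4070 = 3259*4070 = 13264130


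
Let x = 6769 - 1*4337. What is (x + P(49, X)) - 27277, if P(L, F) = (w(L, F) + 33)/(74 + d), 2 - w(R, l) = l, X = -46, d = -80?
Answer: -49717/2 ≈ -24859.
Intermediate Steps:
x = 2432 (x = 6769 - 4337 = 2432)
w(R, l) = 2 - l
P(L, F) = -35/6 + F/6 (P(L, F) = ((2 - F) + 33)/(74 - 80) = (35 - F)/(-6) = (35 - F)*(-⅙) = -35/6 + F/6)
(x + P(49, X)) - 27277 = (2432 + (-35/6 + (⅙)*(-46))) - 27277 = (2432 + (-35/6 - 23/3)) - 27277 = (2432 - 27/2) - 27277 = 4837/2 - 27277 = -49717/2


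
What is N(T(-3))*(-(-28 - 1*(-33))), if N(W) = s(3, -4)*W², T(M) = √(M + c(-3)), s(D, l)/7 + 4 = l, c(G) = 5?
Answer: 560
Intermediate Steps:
s(D, l) = -28 + 7*l
T(M) = √(5 + M) (T(M) = √(M + 5) = √(5 + M))
N(W) = -56*W² (N(W) = (-28 + 7*(-4))*W² = (-28 - 28)*W² = -56*W²)
N(T(-3))*(-(-28 - 1*(-33))) = (-56*(√(5 - 3))²)*(-(-28 - 1*(-33))) = (-56*(√2)²)*(-(-28 + 33)) = (-56*2)*(-1*5) = -112*(-5) = 560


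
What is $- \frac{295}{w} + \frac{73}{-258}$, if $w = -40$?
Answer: $\frac{7319}{1032} \approx 7.0921$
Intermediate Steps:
$- \frac{295}{w} + \frac{73}{-258} = - \frac{295}{-40} + \frac{73}{-258} = \left(-295\right) \left(- \frac{1}{40}\right) + 73 \left(- \frac{1}{258}\right) = \frac{59}{8} - \frac{73}{258} = \frac{7319}{1032}$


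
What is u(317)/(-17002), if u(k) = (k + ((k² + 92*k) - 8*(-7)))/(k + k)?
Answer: -65013/5389634 ≈ -0.012063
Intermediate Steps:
u(k) = (56 + k² + 93*k)/(2*k) (u(k) = (k + ((k² + 92*k) + 56))/((2*k)) = (k + (56 + k² + 92*k))*(1/(2*k)) = (56 + k² + 93*k)*(1/(2*k)) = (56 + k² + 93*k)/(2*k))
u(317)/(-17002) = ((½)*(56 + 317*(93 + 317))/317)/(-17002) = ((½)*(1/317)*(56 + 317*410))*(-1/17002) = ((½)*(1/317)*(56 + 129970))*(-1/17002) = ((½)*(1/317)*130026)*(-1/17002) = (65013/317)*(-1/17002) = -65013/5389634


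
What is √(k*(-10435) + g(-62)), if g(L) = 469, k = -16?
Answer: √167429 ≈ 409.18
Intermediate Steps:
√(k*(-10435) + g(-62)) = √(-16*(-10435) + 469) = √(166960 + 469) = √167429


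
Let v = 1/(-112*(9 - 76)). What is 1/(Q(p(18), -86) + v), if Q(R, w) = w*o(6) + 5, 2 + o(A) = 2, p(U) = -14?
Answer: 7504/37521 ≈ 0.19999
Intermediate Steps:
o(A) = 0 (o(A) = -2 + 2 = 0)
Q(R, w) = 5 (Q(R, w) = w*0 + 5 = 0 + 5 = 5)
v = 1/7504 (v = 1/(-112*(-67)) = 1/7504 ≈ 0.00013326)
1/(Q(p(18), -86) + v) = 1/(5 + 1/7504) = 1/(37521/7504) = 7504/37521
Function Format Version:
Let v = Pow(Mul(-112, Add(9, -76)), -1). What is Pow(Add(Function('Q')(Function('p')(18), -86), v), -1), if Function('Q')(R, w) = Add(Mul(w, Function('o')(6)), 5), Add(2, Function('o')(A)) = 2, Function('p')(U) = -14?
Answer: Rational(7504, 37521) ≈ 0.19999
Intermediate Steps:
Function('o')(A) = 0 (Function('o')(A) = Add(-2, 2) = 0)
Function('Q')(R, w) = 5 (Function('Q')(R, w) = Add(Mul(w, 0), 5) = Add(0, 5) = 5)
v = Rational(1, 7504) (v = Pow(Mul(-112, -67), -1) = Pow(7504, -1) = Rational(1, 7504) ≈ 0.00013326)
Pow(Add(Function('Q')(Function('p')(18), -86), v), -1) = Pow(Add(5, Rational(1, 7504)), -1) = Pow(Rational(37521, 7504), -1) = Rational(7504, 37521)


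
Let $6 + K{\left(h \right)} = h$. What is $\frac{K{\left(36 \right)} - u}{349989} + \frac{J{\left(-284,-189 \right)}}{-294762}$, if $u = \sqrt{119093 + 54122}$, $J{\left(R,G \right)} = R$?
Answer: $\frac{18039956}{17193909603} - \frac{7 \sqrt{3535}}{349989} \approx -0.00013995$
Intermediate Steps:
$K{\left(h \right)} = -6 + h$
$u = 7 \sqrt{3535}$ ($u = \sqrt{173215} = 7 \sqrt{3535} \approx 416.19$)
$\frac{K{\left(36 \right)} - u}{349989} + \frac{J{\left(-284,-189 \right)}}{-294762} = \frac{\left(-6 + 36\right) - 7 \sqrt{3535}}{349989} - \frac{284}{-294762} = \left(30 - 7 \sqrt{3535}\right) \frac{1}{349989} - - \frac{142}{147381} = \left(\frac{10}{116663} - \frac{7 \sqrt{3535}}{349989}\right) + \frac{142}{147381} = \frac{18039956}{17193909603} - \frac{7 \sqrt{3535}}{349989}$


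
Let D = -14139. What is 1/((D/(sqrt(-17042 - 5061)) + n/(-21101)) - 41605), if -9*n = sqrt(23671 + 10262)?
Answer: 135405117/(-5633529892785 + 713*sqrt(33933) + 2685123351*I*sqrt(23)) ≈ -2.4035e-5 - 5.4941e-8*I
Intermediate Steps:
n = -sqrt(33933)/9 (n = -sqrt(23671 + 10262)/9 = -sqrt(33933)/9 ≈ -20.468)
1/((D/(sqrt(-17042 - 5061)) + n/(-21101)) - 41605) = 1/((-14139/sqrt(-17042 - 5061) - sqrt(33933)/9/(-21101)) - 41605) = 1/((-14139*(-I*sqrt(23)/713) - sqrt(33933)/9*(-1/21101)) - 41605) = 1/((-14139*(-I*sqrt(23)/713) + sqrt(33933)/189909) - 41605) = 1/((-(-14139)*I*sqrt(23)/713 + sqrt(33933)/189909) - 41605) = 1/((14139*I*sqrt(23)/713 + sqrt(33933)/189909) - 41605) = 1/((sqrt(33933)/189909 + 14139*I*sqrt(23)/713) - 41605) = 1/(-41605 + sqrt(33933)/189909 + 14139*I*sqrt(23)/713)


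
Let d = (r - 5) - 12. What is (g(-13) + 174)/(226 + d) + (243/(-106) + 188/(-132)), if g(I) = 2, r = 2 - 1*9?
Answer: -1005277/353298 ≈ -2.8454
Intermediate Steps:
r = -7 (r = 2 - 9 = -7)
d = -24 (d = (-7 - 5) - 12 = -12 - 12 = -24)
(g(-13) + 174)/(226 + d) + (243/(-106) + 188/(-132)) = (2 + 174)/(226 - 24) + (243/(-106) + 188/(-132)) = 176/202 + (243*(-1/106) + 188*(-1/132)) = 176*(1/202) + (-243/106 - 47/33) = 88/101 - 13001/3498 = -1005277/353298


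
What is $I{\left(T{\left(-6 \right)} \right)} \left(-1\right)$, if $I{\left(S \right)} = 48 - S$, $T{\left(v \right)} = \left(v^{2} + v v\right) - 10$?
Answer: $14$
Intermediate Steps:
$T{\left(v \right)} = -10 + 2 v^{2}$ ($T{\left(v \right)} = \left(v^{2} + v^{2}\right) - 10 = 2 v^{2} - 10 = -10 + 2 v^{2}$)
$I{\left(T{\left(-6 \right)} \right)} \left(-1\right) = \left(48 - \left(-10 + 2 \left(-6\right)^{2}\right)\right) \left(-1\right) = \left(48 - \left(-10 + 2 \cdot 36\right)\right) \left(-1\right) = \left(48 - \left(-10 + 72\right)\right) \left(-1\right) = \left(48 - 62\right) \left(-1\right) = \left(-14\right) \left(-1\right) = 14$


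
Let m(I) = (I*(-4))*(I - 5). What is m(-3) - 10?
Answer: -106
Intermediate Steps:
m(I) = -4*I*(-5 + I) (m(I) = (-4*I)*(-5 + I) = -4*I*(-5 + I))
m(-3) - 10 = 4*(-3)*(5 - 1*(-3)) - 10 = 4*(-3)*(5 + 3) - 10 = 4*(-3)*8 - 10 = -96 - 10 = -106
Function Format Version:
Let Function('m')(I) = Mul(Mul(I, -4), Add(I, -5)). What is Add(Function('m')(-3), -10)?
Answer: -106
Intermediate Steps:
Function('m')(I) = Mul(-4, I, Add(-5, I)) (Function('m')(I) = Mul(Mul(-4, I), Add(-5, I)) = Mul(-4, I, Add(-5, I)))
Add(Function('m')(-3), -10) = Add(Mul(4, -3, Add(5, Mul(-1, -3))), -10) = Add(Mul(4, -3, Add(5, 3)), -10) = Add(Mul(4, -3, 8), -10) = Add(-96, -10) = -106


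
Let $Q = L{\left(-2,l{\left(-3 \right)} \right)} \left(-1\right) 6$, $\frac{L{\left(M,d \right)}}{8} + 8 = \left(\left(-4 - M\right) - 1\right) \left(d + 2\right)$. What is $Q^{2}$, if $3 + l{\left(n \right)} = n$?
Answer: $36864$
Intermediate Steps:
$l{\left(n \right)} = -3 + n$
$L{\left(M,d \right)} = -64 + 8 \left(-5 - M\right) \left(2 + d\right)$ ($L{\left(M,d \right)} = -64 + 8 \left(\left(-4 - M\right) - 1\right) \left(d + 2\right) = -64 + 8 \left(-5 - M\right) \left(2 + d\right)$)
$Q = -192$ ($Q = \left(-144 - 40 \left(-3 - 3\right) - -32 - - 16 \left(-3 - 3\right)\right) \left(-1\right) 6 = \left(-144 - -240 + 32 - \left(-16\right) \left(-6\right)\right) \left(-1\right) 6 = \left(-144 + 240 + 32 - 96\right) \left(-1\right) 6 = 32 \left(-1\right) 6 = \left(-32\right) 6 = -192$)
$Q^{2} = \left(-192\right)^{2} = 36864$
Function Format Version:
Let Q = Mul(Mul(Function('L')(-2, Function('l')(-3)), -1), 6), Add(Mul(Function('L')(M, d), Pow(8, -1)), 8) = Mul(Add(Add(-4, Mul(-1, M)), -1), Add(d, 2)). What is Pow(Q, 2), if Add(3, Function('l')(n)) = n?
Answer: 36864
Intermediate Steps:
Function('l')(n) = Add(-3, n)
Function('L')(M, d) = Add(-64, Mul(8, Add(-5, Mul(-1, M)), Add(2, d))) (Function('L')(M, d) = Add(-64, Mul(8, Mul(Add(Add(-4, Mul(-1, M)), -1), Add(d, 2)))) = Add(-64, Mul(8, Mul(Add(-5, Mul(-1, M)), Add(2, d)))) = Add(-64, Mul(8, Add(-5, Mul(-1, M)), Add(2, d))))
Q = -192 (Q = Mul(Mul(Add(-144, Mul(-40, Add(-3, -3)), Mul(-16, -2), Mul(-8, -2, Add(-3, -3))), -1), 6) = Mul(Mul(Add(-144, Mul(-40, -6), 32, Mul(-8, -2, -6)), -1), 6) = Mul(Mul(Add(-144, 240, 32, -96), -1), 6) = Mul(Mul(32, -1), 6) = Mul(-32, 6) = -192)
Pow(Q, 2) = Pow(-192, 2) = 36864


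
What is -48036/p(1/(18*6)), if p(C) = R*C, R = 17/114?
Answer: -591419232/17 ≈ -3.4789e+7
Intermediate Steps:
R = 17/114 (R = 17*(1/114) = 17/114 ≈ 0.14912)
p(C) = 17*C/114
-48036/p(1/(18*6)) = -48036/(17/(114*((18*6)))) = -48036/((17/114)/108) = -48036/((17/114)*(1/108)) = -48036/17/12312 = -48036*12312/17 = -591419232/17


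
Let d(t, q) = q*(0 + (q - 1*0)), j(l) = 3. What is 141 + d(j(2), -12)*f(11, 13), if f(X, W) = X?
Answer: 1725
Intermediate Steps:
d(t, q) = q**2 (d(t, q) = q*(0 + (q + 0)) = q*(0 + q) = q*q = q**2)
141 + d(j(2), -12)*f(11, 13) = 141 + (-12)**2*11 = 141 + 144*11 = 141 + 1584 = 1725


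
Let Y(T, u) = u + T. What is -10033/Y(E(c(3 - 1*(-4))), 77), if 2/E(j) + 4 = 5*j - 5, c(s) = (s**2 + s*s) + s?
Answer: -2588514/19867 ≈ -130.29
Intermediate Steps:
c(s) = s + 2*s**2 (c(s) = (s**2 + s**2) + s = 2*s**2 + s = s + 2*s**2)
E(j) = 2/(-9 + 5*j) (E(j) = 2/(-4 + (5*j - 5)) = 2/(-4 + (-5 + 5*j)) = 2/(-9 + 5*j))
Y(T, u) = T + u
-10033/Y(E(c(3 - 1*(-4))), 77) = -10033/(2/(-9 + 5*((3 - 1*(-4))*(1 + 2*(3 - 1*(-4))))) + 77) = -10033/(2/(-9 + 5*((3 + 4)*(1 + 2*(3 + 4)))) + 77) = -10033/(2/(-9 + 5*(7*(1 + 2*7))) + 77) = -10033/(2/(-9 + 5*(7*(1 + 14))) + 77) = -10033/(2/(-9 + 5*(7*15)) + 77) = -10033/(2/(-9 + 5*105) + 77) = -10033/(2/(-9 + 525) + 77) = -10033/(2/516 + 77) = -10033/(2*(1/516) + 77) = -10033/(1/258 + 77) = -10033/19867/258 = -10033*258/19867 = -2588514/19867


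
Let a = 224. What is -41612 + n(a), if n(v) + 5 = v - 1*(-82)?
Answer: -41311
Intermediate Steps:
n(v) = 77 + v (n(v) = -5 + (v - 1*(-82)) = -5 + (v + 82) = -5 + (82 + v) = 77 + v)
-41612 + n(a) = -41612 + (77 + 224) = -41612 + 301 = -41311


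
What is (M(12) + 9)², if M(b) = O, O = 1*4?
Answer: 169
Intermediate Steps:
O = 4
M(b) = 4
(M(12) + 9)² = (4 + 9)² = 13² = 169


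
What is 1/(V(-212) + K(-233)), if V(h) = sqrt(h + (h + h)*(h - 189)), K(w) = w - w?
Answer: sqrt(4717)/28302 ≈ 0.0024267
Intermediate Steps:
K(w) = 0
V(h) = sqrt(h + 2*h*(-189 + h)) (V(h) = sqrt(h + (2*h)*(-189 + h)) = sqrt(h + 2*h*(-189 + h)))
1/(V(-212) + K(-233)) = 1/(sqrt(-212*(-377 + 2*(-212))) + 0) = 1/(sqrt(-212*(-377 - 424)) + 0) = 1/(sqrt(-212*(-801)) + 0) = 1/(sqrt(169812) + 0) = 1/(6*sqrt(4717) + 0) = 1/(6*sqrt(4717)) = sqrt(4717)/28302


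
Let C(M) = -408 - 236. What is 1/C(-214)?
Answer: -1/644 ≈ -0.0015528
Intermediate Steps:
C(M) = -644
1/C(-214) = 1/(-644) = -1/644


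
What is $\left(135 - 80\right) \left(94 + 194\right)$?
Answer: $15840$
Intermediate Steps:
$\left(135 - 80\right) \left(94 + 194\right) = 55 \cdot 288 = 15840$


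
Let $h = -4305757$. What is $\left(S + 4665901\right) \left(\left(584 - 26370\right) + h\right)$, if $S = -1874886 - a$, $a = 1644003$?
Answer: $-4968331799516$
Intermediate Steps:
$S = -3518889$ ($S = -1874886 - 1644003 = -3518889$)
$\left(S + 4665901\right) \left(\left(584 - 26370\right) + h\right) = \left(-3518889 + 4665901\right) \left(\left(584 - 26370\right) - 4305757\right) = 1147012 \left(\left(584 - 26370\right) - 4305757\right) = 1147012 \left(-25786 - 4305757\right) = 1147012 \left(-4331543\right) = -4968331799516$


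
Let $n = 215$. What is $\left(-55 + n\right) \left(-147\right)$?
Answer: $-23520$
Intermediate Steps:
$\left(-55 + n\right) \left(-147\right) = \left(-55 + 215\right) \left(-147\right) = 160 \left(-147\right) = -23520$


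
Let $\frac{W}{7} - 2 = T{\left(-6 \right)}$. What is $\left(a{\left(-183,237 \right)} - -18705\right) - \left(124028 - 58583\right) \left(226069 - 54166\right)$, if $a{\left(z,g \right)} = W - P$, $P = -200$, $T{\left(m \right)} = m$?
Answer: $-11250172958$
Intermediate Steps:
$W = -28$ ($W = 14 + 7 \left(-6\right) = 14 - 42 = -28$)
$a{\left(z,g \right)} = 172$ ($a{\left(z,g \right)} = -28 - -200 = -28 + 200 = 172$)
$\left(a{\left(-183,237 \right)} - -18705\right) - \left(124028 - 58583\right) \left(226069 - 54166\right) = \left(172 - -18705\right) - \left(124028 - 58583\right) \left(226069 - 54166\right) = \left(172 + 18705\right) - 65445 \cdot 171903 = 18877 - 11250191835 = -11250172958$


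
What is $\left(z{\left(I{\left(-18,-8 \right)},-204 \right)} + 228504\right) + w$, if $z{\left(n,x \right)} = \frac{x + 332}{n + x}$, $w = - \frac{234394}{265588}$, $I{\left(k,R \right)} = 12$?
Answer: $\frac{91031263349}{398382} \approx 2.285 \cdot 10^{5}$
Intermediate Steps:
$w = - \frac{117197}{132794}$ ($w = \left(-234394\right) \frac{1}{265588} = - \frac{117197}{132794} \approx -0.88255$)
$z{\left(n,x \right)} = \frac{332 + x}{n + x}$
$\left(z{\left(I{\left(-18,-8 \right)},-204 \right)} + 228504\right) + w = \left(\frac{332 - 204}{12 - 204} + 228504\right) - \frac{117197}{132794} = \left(\frac{1}{-192} \cdot 128 + 228504\right) - \frac{117197}{132794} = \left(\left(- \frac{1}{192}\right) 128 + 228504\right) - \frac{117197}{132794} = \left(- \frac{2}{3} + 228504\right) - \frac{117197}{132794} = \frac{685510}{3} - \frac{117197}{132794} = \frac{91031263349}{398382}$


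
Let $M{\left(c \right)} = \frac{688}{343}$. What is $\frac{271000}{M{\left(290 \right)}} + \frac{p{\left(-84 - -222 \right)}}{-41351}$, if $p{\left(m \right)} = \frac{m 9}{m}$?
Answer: $\frac{480462437101}{3556186} \approx 1.3511 \cdot 10^{5}$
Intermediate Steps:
$M{\left(c \right)} = \frac{688}{343}$ ($M{\left(c \right)} = 688 \cdot \frac{1}{343} = \frac{688}{343}$)
$p{\left(m \right)} = 9$ ($p{\left(m \right)} = \frac{9 m}{m} = 9$)
$\frac{271000}{M{\left(290 \right)}} + \frac{p{\left(-84 - -222 \right)}}{-41351} = \frac{271000}{\frac{688}{343}} + \frac{9}{-41351} = 271000 \cdot \frac{343}{688} + 9 \left(- \frac{1}{41351}\right) = \frac{11619125}{86} - \frac{9}{41351} = \frac{480462437101}{3556186}$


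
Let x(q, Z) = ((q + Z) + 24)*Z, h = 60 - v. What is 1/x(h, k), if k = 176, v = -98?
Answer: 1/63008 ≈ 1.5871e-5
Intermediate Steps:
h = 158 (h = 60 - 1*(-98) = 60 + 98 = 158)
x(q, Z) = Z*(24 + Z + q) (x(q, Z) = ((Z + q) + 24)*Z = (24 + Z + q)*Z = Z*(24 + Z + q))
1/x(h, k) = 1/(176*(24 + 176 + 158)) = 1/(176*358) = 1/63008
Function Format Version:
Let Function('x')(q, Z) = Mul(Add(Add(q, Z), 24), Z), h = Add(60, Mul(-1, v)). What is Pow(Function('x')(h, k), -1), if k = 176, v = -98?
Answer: Rational(1, 63008) ≈ 1.5871e-5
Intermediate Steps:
h = 158 (h = Add(60, Mul(-1, -98)) = Add(60, 98) = 158)
Function('x')(q, Z) = Mul(Z, Add(24, Z, q)) (Function('x')(q, Z) = Mul(Add(Add(Z, q), 24), Z) = Mul(Add(24, Z, q), Z) = Mul(Z, Add(24, Z, q)))
Pow(Function('x')(h, k), -1) = Pow(Mul(176, Add(24, 176, 158)), -1) = Pow(Mul(176, 358), -1) = Pow(63008, -1) = Rational(1, 63008)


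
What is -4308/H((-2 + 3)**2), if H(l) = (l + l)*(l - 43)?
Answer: 359/7 ≈ 51.286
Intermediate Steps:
H(l) = 2*l*(-43 + l) (H(l) = (2*l)*(-43 + l) = 2*l*(-43 + l))
-4308/H((-2 + 3)**2) = -4308*1/(2*(-43 + (-2 + 3)**2)*(-2 + 3)**2) = -4308*1/(2*(-43 + 1**2)) = -4308*1/(2*(-43 + 1)) = -4308/(2*1*(-42)) = -4308/(-84) = -4308*(-1/84) = 359/7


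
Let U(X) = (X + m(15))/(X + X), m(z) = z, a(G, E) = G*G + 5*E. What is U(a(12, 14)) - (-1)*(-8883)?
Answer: -3801695/428 ≈ -8882.5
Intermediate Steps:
a(G, E) = G² + 5*E
U(X) = (15 + X)/(2*X) (U(X) = (X + 15)/(X + X) = (15 + X)/((2*X)) = (15 + X)*(1/(2*X)) = (15 + X)/(2*X))
U(a(12, 14)) - (-1)*(-8883) = (15 + (12² + 5*14))/(2*(12² + 5*14)) - (-1)*(-8883) = (15 + (144 + 70))/(2*(144 + 70)) - 1*8883 = (½)*(15 + 214)/214 - 8883 = (½)*(1/214)*229 - 8883 = 229/428 - 8883 = -3801695/428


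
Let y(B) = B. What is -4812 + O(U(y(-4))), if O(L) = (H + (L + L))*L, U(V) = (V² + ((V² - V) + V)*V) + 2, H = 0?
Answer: -580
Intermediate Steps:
U(V) = 2 + V² + V³ (U(V) = (V² + V²*V) + 2 = (V² + V³) + 2 = 2 + V² + V³)
O(L) = 2*L² (O(L) = (0 + (L + L))*L = (0 + 2*L)*L = (2*L)*L = 2*L²)
-4812 + O(U(y(-4))) = -4812 + 2*(2 + (-4)² + (-4)³)² = -4812 + 2*(2 + 16 - 64)² = -4812 + 2*(-46)² = -4812 + 2*2116 = -4812 + 4232 = -580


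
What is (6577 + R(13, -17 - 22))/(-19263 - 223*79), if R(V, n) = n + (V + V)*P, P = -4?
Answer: -3217/18440 ≈ -0.17446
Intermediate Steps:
R(V, n) = n - 8*V (R(V, n) = n + (V + V)*(-4) = n + (2*V)*(-4) = n - 8*V)
(6577 + R(13, -17 - 22))/(-19263 - 223*79) = (6577 + ((-17 - 22) - 8*13))/(-19263 - 223*79) = (6577 + (-39 - 104))/(-19263 - 17617) = (6577 - 143)/(-36880) = 6434*(-1/36880) = -3217/18440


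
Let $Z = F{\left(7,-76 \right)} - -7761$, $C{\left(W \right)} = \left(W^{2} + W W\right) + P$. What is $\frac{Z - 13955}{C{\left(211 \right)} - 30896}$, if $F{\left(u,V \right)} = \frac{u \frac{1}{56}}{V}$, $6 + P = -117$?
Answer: $- \frac{3765953}{35277984} \approx -0.10675$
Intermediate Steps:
$P = -123$ ($P = -6 - 117 = -123$)
$F{\left(u,V \right)} = \frac{u}{56 V}$ ($F{\left(u,V \right)} = \frac{u \frac{1}{56}}{V} = \frac{\frac{1}{56} u}{V} = \frac{u}{56 V}$)
$C{\left(W \right)} = -123 + 2 W^{2}$ ($C{\left(W \right)} = \left(W^{2} + W W\right) - 123 = \left(W^{2} + W^{2}\right) - 123 = 2 W^{2} - 123 = -123 + 2 W^{2}$)
$Z = \frac{4718687}{608}$ ($Z = \frac{1}{56} \cdot 7 \frac{1}{-76} - -7761 = \frac{1}{56} \cdot 7 \left(- \frac{1}{76}\right) + 7761 = - \frac{1}{608} + 7761 = \frac{4718687}{608} \approx 7761.0$)
$\frac{Z - 13955}{C{\left(211 \right)} - 30896} = \frac{\frac{4718687}{608} - 13955}{\left(-123 + 2 \cdot 211^{2}\right) - 30896} = - \frac{3765953}{608 \left(\left(-123 + 2 \cdot 44521\right) - 30896\right)} = - \frac{3765953}{608 \left(\left(-123 + 89042\right) - 30896\right)} = - \frac{3765953}{608 \left(88919 - 30896\right)} = - \frac{3765953}{608 \cdot 58023} = \left(- \frac{3765953}{608}\right) \frac{1}{58023} = - \frac{3765953}{35277984}$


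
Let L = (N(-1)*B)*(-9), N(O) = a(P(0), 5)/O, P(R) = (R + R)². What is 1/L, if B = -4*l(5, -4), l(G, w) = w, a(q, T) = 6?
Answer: 1/864 ≈ 0.0011574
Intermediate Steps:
P(R) = 4*R² (P(R) = (2*R)² = 4*R²)
N(O) = 6/O
B = 16 (B = -4*(-4) = 16)
L = 864 (L = ((6/(-1))*16)*(-9) = ((6*(-1))*16)*(-9) = -6*16*(-9) = -96*(-9) = 864)
1/L = 1/864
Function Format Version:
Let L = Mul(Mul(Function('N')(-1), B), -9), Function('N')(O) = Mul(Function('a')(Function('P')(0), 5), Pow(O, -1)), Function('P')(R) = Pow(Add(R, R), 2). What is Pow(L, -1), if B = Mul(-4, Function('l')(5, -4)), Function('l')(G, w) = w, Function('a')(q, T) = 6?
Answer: Rational(1, 864) ≈ 0.0011574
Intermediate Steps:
Function('P')(R) = Mul(4, Pow(R, 2)) (Function('P')(R) = Pow(Mul(2, R), 2) = Mul(4, Pow(R, 2)))
Function('N')(O) = Mul(6, Pow(O, -1))
B = 16 (B = Mul(-4, -4) = 16)
L = 864 (L = Mul(Mul(Mul(6, Pow(-1, -1)), 16), -9) = Mul(Mul(Mul(6, -1), 16), -9) = Mul(Mul(-6, 16), -9) = Mul(-96, -9) = 864)
Pow(L, -1) = Pow(864, -1) = Rational(1, 864)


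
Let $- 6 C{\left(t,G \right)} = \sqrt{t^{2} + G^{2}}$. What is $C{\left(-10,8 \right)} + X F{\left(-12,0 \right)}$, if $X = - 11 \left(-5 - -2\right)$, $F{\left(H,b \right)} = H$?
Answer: $-396 - \frac{\sqrt{41}}{3} \approx -398.13$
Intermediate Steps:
$X = 33$ ($X = - 11 \left(-5 + 2\right) = \left(-11\right) \left(-3\right) = 33$)
$C{\left(t,G \right)} = - \frac{\sqrt{G^{2} + t^{2}}}{6}$ ($C{\left(t,G \right)} = - \frac{\sqrt{t^{2} + G^{2}}}{6} = - \frac{\sqrt{G^{2} + t^{2}}}{6}$)
$C{\left(-10,8 \right)} + X F{\left(-12,0 \right)} = - \frac{\sqrt{8^{2} + \left(-10\right)^{2}}}{6} + 33 \left(-12\right) = - \frac{\sqrt{64 + 100}}{6} - 396 = - \frac{\sqrt{164}}{6} - 396 = - \frac{2 \sqrt{41}}{6} - 396 = - \frac{\sqrt{41}}{3} - 396 = -396 - \frac{\sqrt{41}}{3}$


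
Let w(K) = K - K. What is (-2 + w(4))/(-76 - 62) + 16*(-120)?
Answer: -132479/69 ≈ -1920.0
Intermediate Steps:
w(K) = 0
(-2 + w(4))/(-76 - 62) + 16*(-120) = (-2 + 0)/(-76 - 62) + 16*(-120) = -2/(-138) - 1920 = -2*(-1/138) - 1920 = 1/69 - 1920 = -132479/69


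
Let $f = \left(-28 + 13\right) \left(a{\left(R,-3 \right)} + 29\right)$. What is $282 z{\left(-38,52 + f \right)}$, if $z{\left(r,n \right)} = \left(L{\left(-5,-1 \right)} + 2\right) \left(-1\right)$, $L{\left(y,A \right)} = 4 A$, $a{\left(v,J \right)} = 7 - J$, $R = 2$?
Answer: $564$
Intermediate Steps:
$f = -585$ ($f = \left(-28 + 13\right) \left(\left(7 - -3\right) + 29\right) = - 15 \left(\left(7 + 3\right) + 29\right) = - 15 \left(10 + 29\right) = \left(-15\right) 39 = -585$)
$z{\left(r,n \right)} = 2$ ($z{\left(r,n \right)} = \left(4 \left(-1\right) + 2\right) \left(-1\right) = \left(-4 + 2\right) \left(-1\right) = \left(-2\right) \left(-1\right) = 2$)
$282 z{\left(-38,52 + f \right)} = 282 \cdot 2 = 564$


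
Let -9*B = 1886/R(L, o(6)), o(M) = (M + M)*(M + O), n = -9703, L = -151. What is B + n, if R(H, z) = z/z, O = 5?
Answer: -89213/9 ≈ -9912.6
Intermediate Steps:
o(M) = 2*M*(5 + M) (o(M) = (M + M)*(M + 5) = (2*M)*(5 + M) = 2*M*(5 + M))
R(H, z) = 1
B = -1886/9 (B = -1886/(9*1) = -1886/9 ≈ -209.56)
B + n = -1886/9 - 9703 = -89213/9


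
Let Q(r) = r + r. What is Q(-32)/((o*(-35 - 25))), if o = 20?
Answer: 4/75 ≈ 0.053333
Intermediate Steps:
Q(r) = 2*r
Q(-32)/((o*(-35 - 25))) = (2*(-32))/((20*(-35 - 25))) = -64/(20*(-60)) = -64/(-1200) = -64*(-1/1200) = 4/75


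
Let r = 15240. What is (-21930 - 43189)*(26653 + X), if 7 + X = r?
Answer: -2727574434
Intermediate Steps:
X = 15233 (X = -7 + 15240 = 15233)
(-21930 - 43189)*(26653 + X) = (-21930 - 43189)*(26653 + 15233) = -65119*41886 = -2727574434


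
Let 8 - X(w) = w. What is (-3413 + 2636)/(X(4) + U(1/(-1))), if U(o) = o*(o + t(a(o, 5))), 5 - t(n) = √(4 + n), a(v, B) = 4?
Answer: -777*√2/4 ≈ -274.71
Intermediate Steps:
t(n) = 5 - √(4 + n)
X(w) = 8 - w
U(o) = o*(5 + o - 2*√2) (U(o) = o*(o + (5 - √(4 + 4))) = o*(o + (5 - √8)) = o*(o + (5 - 2*√2)) = o*(5 + o - 2*√2))
(-3413 + 2636)/(X(4) + U(1/(-1))) = (-3413 + 2636)/((8 - 1*4) + (5 + 1/(-1) - 2*√2)/(-1)) = -777/((8 - 4) - (5 - 1 - 2*√2)) = -777/(4 - (4 - 2*√2)) = -777/(4 + (-4 + 2*√2)) = -777*√2/4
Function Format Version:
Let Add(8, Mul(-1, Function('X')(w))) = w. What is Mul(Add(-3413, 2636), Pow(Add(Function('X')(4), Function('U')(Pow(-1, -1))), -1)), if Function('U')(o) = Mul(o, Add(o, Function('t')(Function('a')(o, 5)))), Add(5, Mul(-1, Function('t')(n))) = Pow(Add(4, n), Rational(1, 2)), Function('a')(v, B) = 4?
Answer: Mul(Rational(-777, 4), Pow(2, Rational(1, 2))) ≈ -274.71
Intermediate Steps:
Function('t')(n) = Add(5, Mul(-1, Pow(Add(4, n), Rational(1, 2))))
Function('X')(w) = Add(8, Mul(-1, w))
Function('U')(o) = Mul(o, Add(5, o, Mul(-2, Pow(2, Rational(1, 2))))) (Function('U')(o) = Mul(o, Add(o, Add(5, Mul(-1, Pow(Add(4, 4), Rational(1, 2)))))) = Mul(o, Add(o, Add(5, Mul(-1, Pow(8, Rational(1, 2)))))) = Mul(o, Add(o, Add(5, Mul(-1, Mul(2, Pow(2, Rational(1, 2))))))) = Mul(o, Add(o, Add(5, Mul(-2, Pow(2, Rational(1, 2)))))) = Mul(o, Add(5, o, Mul(-2, Pow(2, Rational(1, 2))))))
Mul(Add(-3413, 2636), Pow(Add(Function('X')(4), Function('U')(Pow(-1, -1))), -1)) = Mul(Add(-3413, 2636), Pow(Add(Add(8, Mul(-1, 4)), Mul(Pow(-1, -1), Add(5, Pow(-1, -1), Mul(-2, Pow(2, Rational(1, 2)))))), -1)) = Mul(-777, Pow(Add(Add(8, -4), Mul(-1, Add(5, -1, Mul(-2, Pow(2, Rational(1, 2)))))), -1)) = Mul(-777, Pow(Add(4, Mul(-1, Add(4, Mul(-2, Pow(2, Rational(1, 2)))))), -1)) = Mul(-777, Pow(Add(4, Add(-4, Mul(2, Pow(2, Rational(1, 2))))), -1)) = Mul(-777, Pow(Mul(2, Pow(2, Rational(1, 2))), -1)) = Mul(-777, Mul(Rational(1, 4), Pow(2, Rational(1, 2)))) = Mul(Rational(-777, 4), Pow(2, Rational(1, 2)))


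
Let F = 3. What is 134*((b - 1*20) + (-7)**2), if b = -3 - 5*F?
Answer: 1474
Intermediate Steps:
b = -18 (b = -3 - 5*3 = -3 - 15 = -18)
134*((b - 1*20) + (-7)**2) = 134*((-18 - 1*20) + (-7)**2) = 134*((-18 - 20) + 49) = 134*(-38 + 49) = 134*11 = 1474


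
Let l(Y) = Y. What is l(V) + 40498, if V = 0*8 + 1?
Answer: 40499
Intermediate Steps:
V = 1 (V = 0 + 1 = 1)
l(V) + 40498 = 1 + 40498 = 40499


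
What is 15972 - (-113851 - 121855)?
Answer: 251678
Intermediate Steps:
15972 - (-113851 - 121855) = 15972 - 1*(-235706) = 15972 + 235706 = 251678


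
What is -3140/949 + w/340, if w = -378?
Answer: -713161/161330 ≈ -4.4205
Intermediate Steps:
-3140/949 + w/340 = -3140/949 - 378/340 = -3140*1/949 - 378*1/340 = -3140/949 - 189/170 = -713161/161330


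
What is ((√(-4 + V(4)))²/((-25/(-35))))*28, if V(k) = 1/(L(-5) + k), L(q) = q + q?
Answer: -490/3 ≈ -163.33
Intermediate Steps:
L(q) = 2*q
V(k) = 1/(-10 + k) (V(k) = 1/(2*(-5) + k) = 1/(-10 + k))
((√(-4 + V(4)))²/((-25/(-35))))*28 = ((√(-4 + 1/(-10 + 4)))²/((-25/(-35))))*28 = ((√(-4 + 1/(-6)))²/((-25*(-1/35))))*28 = ((√(-4 - ⅙))²/(5/7))*28 = ((√(-25/6))²*(7/5))*28 = ((5*I*√6/6)²*(7/5))*28 = -25/6*7/5*28 = -35/6*28 = -490/3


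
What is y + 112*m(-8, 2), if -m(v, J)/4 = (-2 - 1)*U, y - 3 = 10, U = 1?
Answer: 1357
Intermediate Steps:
y = 13 (y = 3 + 10 = 13)
m(v, J) = 12 (m(v, J) = -4*(-2 - 1) = -(-12) = -4*(-3) = 12)
y + 112*m(-8, 2) = 13 + 112*12 = 13 + 1344 = 1357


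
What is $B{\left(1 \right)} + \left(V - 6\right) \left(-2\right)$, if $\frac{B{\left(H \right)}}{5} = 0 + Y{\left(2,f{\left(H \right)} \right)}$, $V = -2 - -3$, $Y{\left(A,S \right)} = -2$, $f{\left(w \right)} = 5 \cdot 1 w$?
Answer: $0$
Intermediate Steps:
$f{\left(w \right)} = 5 w$
$V = 1$ ($V = -2 + 3 = 1$)
$B{\left(H \right)} = -10$ ($B{\left(H \right)} = 5 \left(0 - 2\right) = 5 \left(-2\right) = -10$)
$B{\left(1 \right)} + \left(V - 6\right) \left(-2\right) = -10 + \left(1 - 6\right) \left(-2\right) = -10 - -10 = -10 + 10 = 0$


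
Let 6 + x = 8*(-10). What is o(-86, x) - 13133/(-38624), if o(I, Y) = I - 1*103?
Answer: -7286803/38624 ≈ -188.66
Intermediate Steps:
x = -86 (x = -6 + 8*(-10) = -6 - 80 = -86)
o(I, Y) = -103 + I (o(I, Y) = I - 103 = -103 + I)
o(-86, x) - 13133/(-38624) = (-103 - 86) - 13133/(-38624) = -189 - 13133*(-1/38624) = -189 + 13133/38624 = -7286803/38624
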